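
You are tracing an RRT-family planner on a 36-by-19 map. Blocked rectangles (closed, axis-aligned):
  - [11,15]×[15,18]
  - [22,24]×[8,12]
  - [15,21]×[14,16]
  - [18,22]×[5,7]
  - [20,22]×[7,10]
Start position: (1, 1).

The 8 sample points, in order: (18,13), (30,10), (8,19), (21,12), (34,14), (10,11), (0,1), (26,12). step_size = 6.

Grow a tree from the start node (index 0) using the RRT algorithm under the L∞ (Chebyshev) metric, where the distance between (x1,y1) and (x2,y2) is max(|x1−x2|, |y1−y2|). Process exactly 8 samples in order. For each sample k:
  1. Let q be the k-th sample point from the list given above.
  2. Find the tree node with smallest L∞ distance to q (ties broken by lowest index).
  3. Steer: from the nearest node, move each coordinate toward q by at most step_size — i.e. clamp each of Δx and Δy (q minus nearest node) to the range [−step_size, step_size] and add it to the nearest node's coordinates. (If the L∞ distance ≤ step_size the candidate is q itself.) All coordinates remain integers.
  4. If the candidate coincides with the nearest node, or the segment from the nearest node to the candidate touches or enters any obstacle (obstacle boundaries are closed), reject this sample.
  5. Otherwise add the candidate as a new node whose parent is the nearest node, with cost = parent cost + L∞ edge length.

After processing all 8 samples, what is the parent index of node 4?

1. q=(18,13) nearest=0 d=17 new=(7,7) → add node 1 parent=0 cost=6
2. q=(30,10) nearest=1 d=23 new=(13,10) → add node 2 parent=1 cost=12
3. q=(8,19) nearest=2 d=9 new=(8,16) → add node 3 parent=2 cost=18
4. q=(21,12) nearest=2 d=8 new=(19,12) → add node 4 parent=2 cost=18
5. q=(34,14) nearest=4 d=15 new=(25,14) → add node 5 parent=4 cost=24
6. q=(10,11) nearest=2 d=3 new=(10,11) → add node 6 parent=2 cost=15
7. q=(0,1) nearest=0 d=1 new=(0,1) → add node 7 parent=0 cost=1
8. q=(26,12) nearest=5 d=2 new=(26,12) → add node 8 parent=5 cost=26

Parent of node 4: 2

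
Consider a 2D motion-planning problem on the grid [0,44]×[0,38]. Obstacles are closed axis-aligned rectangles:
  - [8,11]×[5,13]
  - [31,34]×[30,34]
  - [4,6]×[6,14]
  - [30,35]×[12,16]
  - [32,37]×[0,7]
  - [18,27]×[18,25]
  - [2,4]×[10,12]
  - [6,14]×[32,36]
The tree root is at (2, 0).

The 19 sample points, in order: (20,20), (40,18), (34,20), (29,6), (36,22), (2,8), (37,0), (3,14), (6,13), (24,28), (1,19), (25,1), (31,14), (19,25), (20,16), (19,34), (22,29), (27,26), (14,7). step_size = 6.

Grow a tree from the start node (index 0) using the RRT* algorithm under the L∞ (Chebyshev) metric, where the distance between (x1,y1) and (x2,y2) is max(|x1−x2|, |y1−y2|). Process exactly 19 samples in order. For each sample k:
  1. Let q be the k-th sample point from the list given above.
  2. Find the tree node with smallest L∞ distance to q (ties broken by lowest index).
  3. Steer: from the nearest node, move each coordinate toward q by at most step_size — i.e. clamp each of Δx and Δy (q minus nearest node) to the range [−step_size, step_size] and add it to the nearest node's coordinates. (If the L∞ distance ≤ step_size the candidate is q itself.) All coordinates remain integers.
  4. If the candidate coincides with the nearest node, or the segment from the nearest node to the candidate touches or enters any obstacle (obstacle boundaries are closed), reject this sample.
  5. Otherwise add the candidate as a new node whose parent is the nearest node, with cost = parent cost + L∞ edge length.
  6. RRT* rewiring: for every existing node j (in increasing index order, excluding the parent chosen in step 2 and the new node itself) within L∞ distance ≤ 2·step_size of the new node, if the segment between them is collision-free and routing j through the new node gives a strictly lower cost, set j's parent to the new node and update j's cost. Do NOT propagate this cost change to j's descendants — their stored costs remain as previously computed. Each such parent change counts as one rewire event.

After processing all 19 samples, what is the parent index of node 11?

Parent of node 11: 4

1. q=(20,20) nearest=0 d=20 new=(8,6) → blocked by [8,11]×[5,13], reject
2. q=(40,18) nearest=0 d=38 new=(8,6) → blocked by [8,11]×[5,13], reject
3. q=(34,20) nearest=0 d=32 new=(8,6) → blocked by [8,11]×[5,13], reject
4. q=(29,6) nearest=0 d=27 new=(8,6) → blocked by [8,11]×[5,13], reject
5. q=(36,22) nearest=0 d=34 new=(8,6) → blocked by [8,11]×[5,13], reject
6. q=(2,8) nearest=0 d=8 new=(2,6) → add node 1 parent=0 cost=6
7. q=(37,0) nearest=0 d=35 new=(8,0) → add node 2 parent=0 cost=6
8. q=(3,14) nearest=1 d=8 new=(3,12) → blocked by [2,4]×[10,12], reject
9. q=(6,13) nearest=1 d=7 new=(6,12) → blocked by [4,6]×[6,14], reject
10. q=(24,28) nearest=1 d=22 new=(8,12) → blocked by [8,11]×[5,13], reject
11. q=(1,19) nearest=1 d=13 new=(1,12) → add node 3 parent=1 cost=12
12. q=(25,1) nearest=2 d=17 new=(14,1) → add node 4 parent=2 cost=12
13. q=(31,14) nearest=4 d=17 new=(20,7) → add node 5 parent=4 cost=18
14. q=(19,25) nearest=3 d=18 new=(7,18) → add node 6 parent=3 cost=18
15. q=(20,16) nearest=5 d=9 new=(20,13) → add node 7 parent=5 cost=24
16. q=(19,34) nearest=6 d=16 new=(13,24) → add node 8 parent=6 cost=24
17. q=(22,29) nearest=8 d=9 new=(19,29) → add node 9 parent=8 cost=30
18. q=(27,26) nearest=9 d=8 new=(25,26) → add node 10 parent=9 cost=36
19. q=(14,7) nearest=4 d=6 new=(14,7) → add node 11 parent=4 cost=18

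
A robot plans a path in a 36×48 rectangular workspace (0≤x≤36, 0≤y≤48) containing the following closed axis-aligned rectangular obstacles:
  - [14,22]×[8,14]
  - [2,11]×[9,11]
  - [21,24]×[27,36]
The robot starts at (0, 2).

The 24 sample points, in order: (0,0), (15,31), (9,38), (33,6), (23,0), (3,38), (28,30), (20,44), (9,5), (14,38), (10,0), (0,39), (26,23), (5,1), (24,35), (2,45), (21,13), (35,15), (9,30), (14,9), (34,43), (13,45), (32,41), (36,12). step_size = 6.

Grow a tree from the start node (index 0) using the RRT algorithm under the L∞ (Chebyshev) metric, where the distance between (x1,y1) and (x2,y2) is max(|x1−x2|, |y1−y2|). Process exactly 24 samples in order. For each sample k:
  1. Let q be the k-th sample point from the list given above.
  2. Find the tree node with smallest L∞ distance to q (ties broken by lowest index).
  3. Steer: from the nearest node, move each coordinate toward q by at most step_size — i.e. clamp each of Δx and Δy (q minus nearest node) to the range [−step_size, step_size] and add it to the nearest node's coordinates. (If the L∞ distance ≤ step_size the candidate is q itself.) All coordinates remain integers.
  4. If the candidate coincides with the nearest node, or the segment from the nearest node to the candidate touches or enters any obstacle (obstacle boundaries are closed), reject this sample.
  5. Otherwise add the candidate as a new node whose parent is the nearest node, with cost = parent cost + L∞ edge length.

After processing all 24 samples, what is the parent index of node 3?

Parent of node 3: 2

1. q=(0,0) nearest=0 d=2 new=(0,0) → add node 1 parent=0 cost=2
2. q=(15,31) nearest=0 d=29 new=(6,8) → add node 2 parent=0 cost=6
3. q=(9,38) nearest=2 d=30 new=(9,14) → blocked by [2,11]×[9,11], reject
4. q=(33,6) nearest=2 d=27 new=(12,6) → add node 3 parent=2 cost=12
5. q=(23,0) nearest=3 d=11 new=(18,0) → add node 4 parent=3 cost=18
6. q=(3,38) nearest=2 d=30 new=(3,14) → blocked by [2,11]×[9,11], reject
7. q=(28,30) nearest=2 d=22 new=(12,14) → blocked by [2,11]×[9,11], reject
8. q=(20,44) nearest=2 d=36 new=(12,14) → blocked by [2,11]×[9,11], reject
9. q=(9,5) nearest=2 d=3 new=(9,5) → add node 5 parent=2 cost=9
10. q=(14,38) nearest=2 d=30 new=(12,14) → blocked by [2,11]×[9,11], reject
11. q=(10,0) nearest=5 d=5 new=(10,0) → add node 6 parent=5 cost=14
12. q=(0,39) nearest=2 d=31 new=(0,14) → blocked by [2,11]×[9,11], reject
13. q=(26,23) nearest=3 d=17 new=(18,12) → blocked by [14,22]×[8,14], reject
14. q=(5,1) nearest=5 d=4 new=(5,1) → add node 7 parent=5 cost=13
15. q=(24,35) nearest=2 d=27 new=(12,14) → blocked by [2,11]×[9,11], reject
16. q=(2,45) nearest=2 d=37 new=(2,14) → blocked by [2,11]×[9,11], reject
17. q=(21,13) nearest=3 d=9 new=(18,12) → blocked by [14,22]×[8,14], reject
18. q=(35,15) nearest=4 d=17 new=(24,6) → add node 8 parent=4 cost=24
19. q=(9,30) nearest=2 d=22 new=(9,14) → blocked by [2,11]×[9,11], reject
20. q=(14,9) nearest=3 d=3 new=(14,9) → blocked by [14,22]×[8,14], reject
21. q=(34,43) nearest=2 d=35 new=(12,14) → blocked by [2,11]×[9,11], reject
22. q=(13,45) nearest=2 d=37 new=(12,14) → blocked by [2,11]×[9,11], reject
23. q=(32,41) nearest=2 d=33 new=(12,14) → blocked by [2,11]×[9,11], reject
24. q=(36,12) nearest=8 d=12 new=(30,12) → add node 9 parent=8 cost=30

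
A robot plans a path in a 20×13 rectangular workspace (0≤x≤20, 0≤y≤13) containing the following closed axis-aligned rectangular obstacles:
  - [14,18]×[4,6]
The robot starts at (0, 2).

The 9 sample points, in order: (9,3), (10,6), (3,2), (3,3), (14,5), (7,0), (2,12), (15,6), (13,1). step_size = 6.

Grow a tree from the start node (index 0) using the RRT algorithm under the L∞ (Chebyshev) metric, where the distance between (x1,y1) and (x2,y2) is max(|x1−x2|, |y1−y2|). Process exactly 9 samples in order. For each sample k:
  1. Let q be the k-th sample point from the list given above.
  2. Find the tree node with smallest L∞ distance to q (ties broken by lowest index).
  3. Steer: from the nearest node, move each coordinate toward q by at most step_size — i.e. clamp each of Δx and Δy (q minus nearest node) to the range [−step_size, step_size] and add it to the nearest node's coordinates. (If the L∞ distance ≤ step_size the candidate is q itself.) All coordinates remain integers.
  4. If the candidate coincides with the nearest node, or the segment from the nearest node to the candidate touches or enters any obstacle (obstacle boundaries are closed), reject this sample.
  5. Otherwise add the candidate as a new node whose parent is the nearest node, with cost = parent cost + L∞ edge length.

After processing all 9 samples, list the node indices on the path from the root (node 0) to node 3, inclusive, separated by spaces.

1. q=(9,3) nearest=0 d=9 new=(6,3) → add node 1 parent=0 cost=6
2. q=(10,6) nearest=1 d=4 new=(10,6) → add node 2 parent=1 cost=10
3. q=(3,2) nearest=0 d=3 new=(3,2) → add node 3 parent=0 cost=3
4. q=(3,3) nearest=3 d=1 new=(3,3) → add node 4 parent=3 cost=4
5. q=(14,5) nearest=2 d=4 new=(14,5) → blocked by [14,18]×[4,6], reject
6. q=(7,0) nearest=1 d=3 new=(7,0) → add node 5 parent=1 cost=9
7. q=(2,12) nearest=2 d=8 new=(4,12) → add node 6 parent=2 cost=16
8. q=(15,6) nearest=2 d=5 new=(15,6) → blocked by [14,18]×[4,6], reject
9. q=(13,1) nearest=2 d=5 new=(13,1) → add node 7 parent=2 cost=15

Path: 0 3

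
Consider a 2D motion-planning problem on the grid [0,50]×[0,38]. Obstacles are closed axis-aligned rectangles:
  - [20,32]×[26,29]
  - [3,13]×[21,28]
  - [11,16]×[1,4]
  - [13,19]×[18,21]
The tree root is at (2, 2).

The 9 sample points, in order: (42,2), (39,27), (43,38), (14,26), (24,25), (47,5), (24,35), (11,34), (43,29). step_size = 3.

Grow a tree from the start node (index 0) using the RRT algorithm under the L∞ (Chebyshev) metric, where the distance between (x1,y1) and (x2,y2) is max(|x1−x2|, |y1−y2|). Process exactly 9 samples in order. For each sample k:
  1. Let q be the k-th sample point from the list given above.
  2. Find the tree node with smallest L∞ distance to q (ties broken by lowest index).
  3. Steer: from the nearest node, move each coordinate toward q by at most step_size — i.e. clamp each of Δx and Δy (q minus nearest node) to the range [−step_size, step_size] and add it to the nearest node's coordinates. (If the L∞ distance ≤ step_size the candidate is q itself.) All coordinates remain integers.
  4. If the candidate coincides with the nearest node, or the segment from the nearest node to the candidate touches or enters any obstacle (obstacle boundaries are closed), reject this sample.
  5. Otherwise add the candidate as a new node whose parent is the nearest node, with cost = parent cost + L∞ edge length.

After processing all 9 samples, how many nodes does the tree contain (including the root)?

Node count: 9

1. q=(42,2) nearest=0 d=40 new=(5,2) → add node 1 parent=0 cost=3
2. q=(39,27) nearest=1 d=34 new=(8,5) → add node 2 parent=1 cost=6
3. q=(43,38) nearest=2 d=35 new=(11,8) → add node 3 parent=2 cost=9
4. q=(14,26) nearest=3 d=18 new=(14,11) → add node 4 parent=3 cost=12
5. q=(24,25) nearest=4 d=14 new=(17,14) → add node 5 parent=4 cost=15
6. q=(47,5) nearest=5 d=30 new=(20,11) → add node 6 parent=5 cost=18
7. q=(24,35) nearest=5 d=21 new=(20,17) → add node 7 parent=5 cost=18
8. q=(11,34) nearest=7 d=17 new=(17,20) → blocked by [13,19]×[18,21], reject
9. q=(43,29) nearest=6 d=23 new=(23,14) → add node 8 parent=6 cost=21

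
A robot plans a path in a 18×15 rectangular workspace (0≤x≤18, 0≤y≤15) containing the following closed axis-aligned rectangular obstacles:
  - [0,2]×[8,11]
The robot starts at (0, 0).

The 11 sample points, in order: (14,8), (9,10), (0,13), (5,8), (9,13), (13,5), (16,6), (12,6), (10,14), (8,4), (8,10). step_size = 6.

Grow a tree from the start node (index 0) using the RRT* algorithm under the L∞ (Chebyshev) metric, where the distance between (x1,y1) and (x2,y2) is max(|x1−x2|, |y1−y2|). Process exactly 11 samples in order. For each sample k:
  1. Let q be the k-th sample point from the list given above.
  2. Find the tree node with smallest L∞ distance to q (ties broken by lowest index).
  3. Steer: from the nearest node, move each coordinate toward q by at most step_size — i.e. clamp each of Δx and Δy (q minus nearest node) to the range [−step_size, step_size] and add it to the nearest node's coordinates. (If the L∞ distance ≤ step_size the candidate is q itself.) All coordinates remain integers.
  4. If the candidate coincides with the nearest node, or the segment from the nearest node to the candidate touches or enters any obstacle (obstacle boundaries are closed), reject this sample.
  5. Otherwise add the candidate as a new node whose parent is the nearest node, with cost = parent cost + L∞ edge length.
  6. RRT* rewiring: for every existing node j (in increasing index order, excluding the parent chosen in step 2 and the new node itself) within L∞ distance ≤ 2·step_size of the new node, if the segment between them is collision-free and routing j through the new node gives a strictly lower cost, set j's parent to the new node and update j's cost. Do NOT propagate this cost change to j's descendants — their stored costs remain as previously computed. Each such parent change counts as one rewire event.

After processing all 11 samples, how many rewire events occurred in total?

Rewire events: 3

1. q=(14,8) nearest=0 d=14 new=(6,6) → add node 1 parent=0 cost=6
2. q=(9,10) nearest=1 d=4 new=(9,10) → add node 2 parent=1 cost=10
3. q=(0,13) nearest=1 d=7 new=(0,12) → blocked by [0,2]×[8,11], reject
4. q=(5,8) nearest=1 d=2 new=(5,8) → add node 3 parent=1 cost=8
5. q=(9,13) nearest=2 d=3 new=(9,13) → add node 4 parent=2 cost=13
6. q=(13,5) nearest=2 d=5 new=(13,5) → add node 5 parent=2 cost=15
7. q=(16,6) nearest=5 d=3 new=(16,6) → add node 6 parent=5 cost=18
8. q=(12,6) nearest=5 d=1 new=(12,6) → add node 7 parent=5 cost=16
9. q=(10,14) nearest=4 d=1 new=(10,14) → add node 8 parent=4 cost=14
10. q=(8,4) nearest=1 d=2 new=(8,4) → add node 9 parent=1 cost=8; rewire 5→9 (13<15); rewire 6→9 (16<18); rewire 7→9 (12<16)
11. q=(8,10) nearest=2 d=1 new=(8,10) → add node 10 parent=2 cost=11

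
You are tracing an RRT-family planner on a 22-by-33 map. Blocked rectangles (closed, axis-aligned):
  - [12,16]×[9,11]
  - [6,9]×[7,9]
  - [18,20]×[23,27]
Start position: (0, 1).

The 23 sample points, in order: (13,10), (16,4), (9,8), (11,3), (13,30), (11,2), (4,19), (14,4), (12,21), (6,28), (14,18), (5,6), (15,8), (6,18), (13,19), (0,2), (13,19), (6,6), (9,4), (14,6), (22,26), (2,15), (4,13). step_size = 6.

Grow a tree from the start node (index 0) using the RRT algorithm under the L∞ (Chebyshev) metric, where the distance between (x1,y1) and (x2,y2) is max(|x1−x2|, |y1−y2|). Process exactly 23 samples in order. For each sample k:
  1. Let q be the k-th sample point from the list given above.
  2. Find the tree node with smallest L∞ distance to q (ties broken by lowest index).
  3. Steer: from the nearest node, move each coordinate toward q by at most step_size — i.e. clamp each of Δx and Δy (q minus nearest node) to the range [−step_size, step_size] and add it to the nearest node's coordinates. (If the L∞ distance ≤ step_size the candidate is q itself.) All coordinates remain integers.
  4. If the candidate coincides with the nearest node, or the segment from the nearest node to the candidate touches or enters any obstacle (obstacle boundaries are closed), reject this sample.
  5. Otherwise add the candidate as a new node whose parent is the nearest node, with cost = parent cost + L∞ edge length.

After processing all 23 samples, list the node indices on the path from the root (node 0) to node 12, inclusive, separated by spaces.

1. q=(13,10) nearest=0 d=13 new=(6,7) → blocked by [6,9]×[7,9], reject
2. q=(16,4) nearest=0 d=16 new=(6,4) → add node 1 parent=0 cost=6
3. q=(9,8) nearest=1 d=4 new=(9,8) → blocked by [6,9]×[7,9], reject
4. q=(11,3) nearest=1 d=5 new=(11,3) → add node 2 parent=1 cost=11
5. q=(13,30) nearest=1 d=26 new=(12,10) → blocked by [12,16]×[9,11], reject
6. q=(11,2) nearest=2 d=1 new=(11,2) → add node 3 parent=2 cost=12
7. q=(4,19) nearest=1 d=15 new=(4,10) → add node 4 parent=1 cost=12
8. q=(14,4) nearest=2 d=3 new=(14,4) → add node 5 parent=2 cost=14
9. q=(12,21) nearest=4 d=11 new=(10,16) → add node 6 parent=4 cost=18
10. q=(6,28) nearest=6 d=12 new=(6,22) → add node 7 parent=6 cost=24
11. q=(14,18) nearest=6 d=4 new=(14,18) → add node 8 parent=6 cost=22
12. q=(5,6) nearest=1 d=2 new=(5,6) → add node 9 parent=1 cost=8
13. q=(15,8) nearest=5 d=4 new=(15,8) → add node 10 parent=5 cost=18
14. q=(6,18) nearest=6 d=4 new=(6,18) → add node 11 parent=6 cost=22
15. q=(13,19) nearest=8 d=1 new=(13,19) → add node 12 parent=8 cost=23
16. q=(0,2) nearest=0 d=1 new=(0,2) → add node 13 parent=0 cost=1
17. q=(13,19) nearest=12 d=0 → coincident, reject
18. q=(6,6) nearest=9 d=1 new=(6,6) → add node 14 parent=9 cost=9
19. q=(9,4) nearest=2 d=2 new=(9,4) → add node 15 parent=2 cost=13
20. q=(14,6) nearest=5 d=2 new=(14,6) → add node 16 parent=5 cost=16
21. q=(22,26) nearest=8 d=8 new=(20,24) → blocked by [18,20]×[23,27], reject
22. q=(2,15) nearest=11 d=4 new=(2,15) → add node 17 parent=11 cost=26
23. q=(4,13) nearest=17 d=2 new=(4,13) → add node 18 parent=17 cost=28

Path: 0 1 4 6 8 12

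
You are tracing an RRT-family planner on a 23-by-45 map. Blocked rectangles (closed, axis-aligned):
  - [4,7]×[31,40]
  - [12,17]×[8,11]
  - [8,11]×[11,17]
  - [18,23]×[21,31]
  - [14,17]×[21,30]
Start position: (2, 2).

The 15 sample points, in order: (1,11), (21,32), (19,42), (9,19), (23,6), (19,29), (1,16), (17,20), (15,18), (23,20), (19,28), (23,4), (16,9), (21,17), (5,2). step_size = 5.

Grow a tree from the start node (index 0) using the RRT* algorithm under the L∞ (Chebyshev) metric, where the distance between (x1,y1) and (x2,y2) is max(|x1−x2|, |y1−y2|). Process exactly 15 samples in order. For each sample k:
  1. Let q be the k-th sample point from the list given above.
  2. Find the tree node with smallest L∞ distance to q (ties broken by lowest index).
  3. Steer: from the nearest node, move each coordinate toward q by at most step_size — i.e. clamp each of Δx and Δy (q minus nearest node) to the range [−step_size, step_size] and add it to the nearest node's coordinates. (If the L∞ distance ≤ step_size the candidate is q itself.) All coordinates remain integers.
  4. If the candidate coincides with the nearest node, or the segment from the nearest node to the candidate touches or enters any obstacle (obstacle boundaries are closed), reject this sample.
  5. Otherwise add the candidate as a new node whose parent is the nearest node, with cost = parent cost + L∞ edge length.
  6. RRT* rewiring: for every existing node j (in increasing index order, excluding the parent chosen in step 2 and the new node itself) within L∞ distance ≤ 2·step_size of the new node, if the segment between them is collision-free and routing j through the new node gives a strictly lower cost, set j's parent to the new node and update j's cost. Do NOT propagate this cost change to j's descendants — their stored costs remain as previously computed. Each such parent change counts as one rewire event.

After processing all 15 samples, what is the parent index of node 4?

1. q=(1,11) nearest=0 d=9 new=(1,7) → add node 1 parent=0 cost=5
2. q=(21,32) nearest=1 d=25 new=(6,12) → add node 2 parent=1 cost=10
3. q=(19,42) nearest=2 d=30 new=(11,17) → blocked by [8,11]×[11,17], reject
4. q=(9,19) nearest=2 d=7 new=(9,17) → blocked by [8,11]×[11,17], reject
5. q=(23,6) nearest=2 d=17 new=(11,7) → add node 3 parent=2 cost=15
6. q=(19,29) nearest=2 d=17 new=(11,17) → blocked by [8,11]×[11,17], reject
7. q=(1,16) nearest=2 d=5 new=(1,16) → add node 4 parent=2 cost=15
8. q=(17,20) nearest=2 d=11 new=(11,17) → blocked by [8,11]×[11,17], reject
9. q=(15,18) nearest=2 d=9 new=(11,17) → blocked by [8,11]×[11,17], reject
10. q=(23,20) nearest=3 d=13 new=(16,12) → blocked by [12,17]×[8,11], reject
11. q=(19,28) nearest=2 d=16 new=(11,17) → blocked by [8,11]×[11,17], reject
12. q=(23,4) nearest=3 d=12 new=(16,4) → add node 5 parent=3 cost=20
13. q=(16,9) nearest=3 d=5 new=(16,9) → blocked by [12,17]×[8,11], reject
14. q=(21,17) nearest=3 d=10 new=(16,12) → blocked by [12,17]×[8,11], reject
15. q=(5,2) nearest=0 d=3 new=(5,2) → add node 6 parent=0 cost=3; rewire 3→6 (9<15)

Parent of node 4: 2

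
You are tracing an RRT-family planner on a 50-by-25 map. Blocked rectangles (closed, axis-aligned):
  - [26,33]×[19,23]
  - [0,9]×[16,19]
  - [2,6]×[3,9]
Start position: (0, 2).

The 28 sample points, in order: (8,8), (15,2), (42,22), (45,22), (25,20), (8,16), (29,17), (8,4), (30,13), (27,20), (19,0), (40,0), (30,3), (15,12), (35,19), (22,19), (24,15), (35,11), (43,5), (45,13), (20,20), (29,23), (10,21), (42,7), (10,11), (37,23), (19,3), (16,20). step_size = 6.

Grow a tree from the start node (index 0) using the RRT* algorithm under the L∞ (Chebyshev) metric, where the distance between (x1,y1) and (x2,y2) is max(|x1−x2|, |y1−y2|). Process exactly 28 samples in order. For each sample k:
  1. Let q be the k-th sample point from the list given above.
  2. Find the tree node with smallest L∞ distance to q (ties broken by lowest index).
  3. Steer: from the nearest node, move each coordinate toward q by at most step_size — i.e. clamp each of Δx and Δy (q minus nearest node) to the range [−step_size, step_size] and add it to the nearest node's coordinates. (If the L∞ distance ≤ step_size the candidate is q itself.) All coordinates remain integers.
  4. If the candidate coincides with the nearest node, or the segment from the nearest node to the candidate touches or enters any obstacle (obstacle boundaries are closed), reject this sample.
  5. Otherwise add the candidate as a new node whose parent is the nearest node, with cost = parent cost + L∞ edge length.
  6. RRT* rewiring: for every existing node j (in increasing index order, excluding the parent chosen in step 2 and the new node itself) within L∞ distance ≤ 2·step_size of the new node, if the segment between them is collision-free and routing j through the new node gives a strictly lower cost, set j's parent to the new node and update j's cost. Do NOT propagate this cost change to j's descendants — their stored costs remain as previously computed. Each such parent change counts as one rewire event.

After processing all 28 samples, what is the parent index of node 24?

Parent of node 24: 19

1. q=(8,8) nearest=0 d=8 new=(6,8) → blocked by [2,6]×[3,9], reject
2. q=(15,2) nearest=0 d=15 new=(6,2) → add node 1 parent=0 cost=6
3. q=(42,22) nearest=1 d=36 new=(12,8) → add node 2 parent=1 cost=12
4. q=(45,22) nearest=2 d=33 new=(18,14) → add node 3 parent=2 cost=18
5. q=(25,20) nearest=3 d=7 new=(24,20) → add node 4 parent=3 cost=24
6. q=(8,16) nearest=2 d=8 new=(8,14) → add node 5 parent=2 cost=18
7. q=(29,17) nearest=4 d=5 new=(29,17) → add node 6 parent=4 cost=29
8. q=(8,4) nearest=1 d=2 new=(8,4) → add node 7 parent=1 cost=8
9. q=(30,13) nearest=6 d=4 new=(30,13) → add node 8 parent=6 cost=33
10. q=(27,20) nearest=4 d=3 new=(27,20) → blocked by [26,33]×[19,23], reject
11. q=(19,0) nearest=2 d=8 new=(18,2) → add node 9 parent=2 cost=18; rewire 8→9 (30<33)
12. q=(40,0) nearest=8 d=13 new=(36,7) → add node 10 parent=8 cost=36
13. q=(30,3) nearest=10 d=6 new=(30,3) → add node 11 parent=10 cost=42
14. q=(15,12) nearest=3 d=3 new=(15,12) → add node 12 parent=3 cost=21
15. q=(35,19) nearest=6 d=6 new=(35,19) → add node 13 parent=6 cost=35
16. q=(22,19) nearest=4 d=2 new=(22,19) → add node 14 parent=4 cost=26
17. q=(24,15) nearest=14 d=4 new=(24,15) → add node 15 parent=14 cost=30
18. q=(35,11) nearest=10 d=4 new=(35,11) → add node 16 parent=10 cost=40
19. q=(43,5) nearest=10 d=7 new=(42,5) → add node 17 parent=10 cost=42
20. q=(45,13) nearest=17 d=8 new=(45,11) → add node 18 parent=17 cost=48
21. q=(20,20) nearest=14 d=2 new=(20,20) → add node 19 parent=14 cost=28
22. q=(29,23) nearest=4 d=5 new=(29,23) → blocked by [26,33]×[19,23], reject
23. q=(10,21) nearest=5 d=7 new=(10,20) → blocked by [0,9]×[16,19], reject
24. q=(42,7) nearest=17 d=2 new=(42,7) → add node 20 parent=17 cost=44
25. q=(10,11) nearest=2 d=3 new=(10,11) → add node 21 parent=2 cost=15; rewire 12→21 (20<21); rewire 19→21 (25<28)
26. q=(37,23) nearest=13 d=4 new=(37,23) → add node 22 parent=13 cost=39
27. q=(19,3) nearest=9 d=1 new=(19,3) → add node 23 parent=9 cost=19; rewire 11→23 (30<42)
28. q=(16,20) nearest=19 d=4 new=(16,20) → add node 24 parent=19 cost=29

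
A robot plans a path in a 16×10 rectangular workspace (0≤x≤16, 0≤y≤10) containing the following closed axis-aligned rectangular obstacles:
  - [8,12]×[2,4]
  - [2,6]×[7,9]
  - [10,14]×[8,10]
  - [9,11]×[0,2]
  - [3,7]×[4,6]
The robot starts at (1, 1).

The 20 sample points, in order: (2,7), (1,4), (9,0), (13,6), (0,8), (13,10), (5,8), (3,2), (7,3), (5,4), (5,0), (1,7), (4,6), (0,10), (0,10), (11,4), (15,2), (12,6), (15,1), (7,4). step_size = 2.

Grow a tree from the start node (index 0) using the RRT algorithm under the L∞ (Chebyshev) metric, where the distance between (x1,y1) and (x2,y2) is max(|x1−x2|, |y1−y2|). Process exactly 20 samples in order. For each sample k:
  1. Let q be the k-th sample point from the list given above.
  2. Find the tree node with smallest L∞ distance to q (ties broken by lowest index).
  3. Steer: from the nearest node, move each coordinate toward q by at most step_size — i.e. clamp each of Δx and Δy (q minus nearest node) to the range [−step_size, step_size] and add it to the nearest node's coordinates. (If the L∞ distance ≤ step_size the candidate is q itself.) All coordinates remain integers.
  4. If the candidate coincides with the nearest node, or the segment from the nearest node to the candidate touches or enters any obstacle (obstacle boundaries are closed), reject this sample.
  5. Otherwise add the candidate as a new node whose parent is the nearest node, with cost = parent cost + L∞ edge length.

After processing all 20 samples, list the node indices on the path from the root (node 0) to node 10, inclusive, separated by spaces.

Path: 0 1 2 5 9 10

1. q=(2,7) nearest=0 d=6 new=(2,3) → add node 1 parent=0 cost=2
2. q=(1,4) nearest=1 d=1 new=(1,4) → add node 2 parent=1 cost=3
3. q=(9,0) nearest=1 d=7 new=(4,1) → add node 3 parent=1 cost=4
4. q=(13,6) nearest=3 d=9 new=(6,3) → add node 4 parent=3 cost=6
5. q=(0,8) nearest=2 d=4 new=(0,6) → add node 5 parent=2 cost=5
6. q=(13,10) nearest=4 d=7 new=(8,5) → blocked by [3,7]×[4,6], reject
7. q=(5,8) nearest=2 d=4 new=(3,6) → blocked by [3,7]×[4,6], reject
8. q=(3,2) nearest=1 d=1 new=(3,2) → add node 6 parent=1 cost=3
9. q=(7,3) nearest=4 d=1 new=(7,3) → add node 7 parent=4 cost=7
10. q=(5,4) nearest=4 d=1 new=(5,4) → blocked by [3,7]×[4,6], reject
11. q=(5,0) nearest=3 d=1 new=(5,0) → add node 8 parent=3 cost=5
12. q=(1,7) nearest=5 d=1 new=(1,7) → add node 9 parent=5 cost=6
13. q=(4,6) nearest=1 d=3 new=(4,5) → blocked by [3,7]×[4,6], reject
14. q=(0,10) nearest=9 d=3 new=(0,9) → add node 10 parent=9 cost=8
15. q=(0,10) nearest=10 d=1 new=(0,10) → add node 11 parent=10 cost=9
16. q=(11,4) nearest=7 d=4 new=(9,4) → blocked by [8,12]×[2,4], reject
17. q=(15,2) nearest=7 d=8 new=(9,2) → blocked by [8,12]×[2,4], reject
18. q=(12,6) nearest=7 d=5 new=(9,5) → blocked by [8,12]×[2,4], reject
19. q=(15,1) nearest=7 d=8 new=(9,1) → blocked by [8,12]×[2,4], reject
20. q=(7,4) nearest=4 d=1 new=(7,4) → blocked by [3,7]×[4,6], reject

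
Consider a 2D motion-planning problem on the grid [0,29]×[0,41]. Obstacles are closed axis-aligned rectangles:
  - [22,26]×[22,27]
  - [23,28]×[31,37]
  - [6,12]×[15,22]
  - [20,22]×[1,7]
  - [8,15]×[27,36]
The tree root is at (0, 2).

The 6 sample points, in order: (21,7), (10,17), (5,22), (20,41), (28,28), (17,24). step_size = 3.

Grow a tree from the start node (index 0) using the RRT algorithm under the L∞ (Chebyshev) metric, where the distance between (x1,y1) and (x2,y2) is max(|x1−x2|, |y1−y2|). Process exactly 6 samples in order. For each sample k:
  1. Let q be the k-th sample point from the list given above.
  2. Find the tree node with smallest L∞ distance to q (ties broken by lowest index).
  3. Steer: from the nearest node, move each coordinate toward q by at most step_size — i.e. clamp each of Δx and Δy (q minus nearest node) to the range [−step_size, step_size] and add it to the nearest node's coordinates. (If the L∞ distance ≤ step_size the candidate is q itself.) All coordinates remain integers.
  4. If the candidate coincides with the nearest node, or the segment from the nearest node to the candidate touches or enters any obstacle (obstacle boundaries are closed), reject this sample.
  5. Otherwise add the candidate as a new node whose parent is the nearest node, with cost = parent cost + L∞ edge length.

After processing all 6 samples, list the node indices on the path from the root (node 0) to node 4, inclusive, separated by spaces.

1. q=(21,7) nearest=0 d=21 new=(3,5) → add node 1 parent=0 cost=3
2. q=(10,17) nearest=1 d=12 new=(6,8) → add node 2 parent=1 cost=6
3. q=(5,22) nearest=2 d=14 new=(5,11) → add node 3 parent=2 cost=9
4. q=(20,41) nearest=3 d=30 new=(8,14) → add node 4 parent=3 cost=12
5. q=(28,28) nearest=4 d=20 new=(11,17) → blocked by [6,12]×[15,22], reject
6. q=(17,24) nearest=4 d=10 new=(11,17) → blocked by [6,12]×[15,22], reject

Path: 0 1 2 3 4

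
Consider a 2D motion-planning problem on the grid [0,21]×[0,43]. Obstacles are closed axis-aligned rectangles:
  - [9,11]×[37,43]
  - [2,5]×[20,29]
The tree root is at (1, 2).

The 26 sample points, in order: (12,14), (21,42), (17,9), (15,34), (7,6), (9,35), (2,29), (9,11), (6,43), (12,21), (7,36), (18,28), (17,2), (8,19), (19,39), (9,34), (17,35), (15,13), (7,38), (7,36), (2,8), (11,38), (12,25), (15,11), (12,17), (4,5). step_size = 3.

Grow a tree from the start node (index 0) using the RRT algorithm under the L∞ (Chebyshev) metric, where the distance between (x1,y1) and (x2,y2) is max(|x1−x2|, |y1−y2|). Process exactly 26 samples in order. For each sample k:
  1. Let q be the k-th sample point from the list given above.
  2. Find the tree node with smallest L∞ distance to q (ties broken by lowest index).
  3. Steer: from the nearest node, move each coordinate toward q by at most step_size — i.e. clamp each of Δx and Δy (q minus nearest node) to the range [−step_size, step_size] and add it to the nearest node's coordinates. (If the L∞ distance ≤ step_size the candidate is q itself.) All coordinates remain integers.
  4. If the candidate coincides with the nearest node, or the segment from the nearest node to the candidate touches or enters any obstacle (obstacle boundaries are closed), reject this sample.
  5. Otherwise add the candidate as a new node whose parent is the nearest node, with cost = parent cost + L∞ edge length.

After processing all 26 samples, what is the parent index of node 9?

Parent of node 9: 7

1. q=(12,14) nearest=0 d=12 new=(4,5) → add node 1 parent=0 cost=3
2. q=(21,42) nearest=1 d=37 new=(7,8) → add node 2 parent=1 cost=6
3. q=(17,9) nearest=2 d=10 new=(10,9) → add node 3 parent=2 cost=9
4. q=(15,34) nearest=3 d=25 new=(13,12) → add node 4 parent=3 cost=12
5. q=(7,6) nearest=2 d=2 new=(7,6) → add node 5 parent=2 cost=8
6. q=(9,35) nearest=4 d=23 new=(10,15) → add node 6 parent=4 cost=15
7. q=(2,29) nearest=6 d=14 new=(7,18) → add node 7 parent=6 cost=18
8. q=(9,11) nearest=3 d=2 new=(9,11) → add node 8 parent=3 cost=11
9. q=(6,43) nearest=7 d=25 new=(6,21) → add node 9 parent=7 cost=21
10. q=(12,21) nearest=7 d=5 new=(10,21) → add node 10 parent=7 cost=21
11. q=(7,36) nearest=9 d=15 new=(7,24) → add node 11 parent=9 cost=24
12. q=(18,28) nearest=10 d=8 new=(13,24) → add node 12 parent=10 cost=24
13. q=(17,2) nearest=3 d=7 new=(13,6) → add node 13 parent=3 cost=12
14. q=(8,19) nearest=7 d=1 new=(8,19) → add node 14 parent=7 cost=19
15. q=(19,39) nearest=11 d=15 new=(10,27) → add node 15 parent=11 cost=27
16. q=(9,34) nearest=15 d=7 new=(9,30) → add node 16 parent=15 cost=30
17. q=(17,35) nearest=15 d=8 new=(13,30) → add node 17 parent=15 cost=30
18. q=(15,13) nearest=4 d=2 new=(15,13) → add node 18 parent=4 cost=14
19. q=(7,38) nearest=16 d=8 new=(7,33) → add node 19 parent=16 cost=33
20. q=(7,36) nearest=19 d=3 new=(7,36) → add node 20 parent=19 cost=36
21. q=(2,8) nearest=1 d=3 new=(2,8) → add node 21 parent=1 cost=6
22. q=(11,38) nearest=20 d=4 new=(10,38) → blocked by [9,11]×[37,43], reject
23. q=(12,25) nearest=12 d=1 new=(12,25) → add node 22 parent=12 cost=25
24. q=(15,11) nearest=4 d=2 new=(15,11) → add node 23 parent=4 cost=14
25. q=(12,17) nearest=6 d=2 new=(12,17) → add node 24 parent=6 cost=17
26. q=(4,5) nearest=1 d=0 → coincident, reject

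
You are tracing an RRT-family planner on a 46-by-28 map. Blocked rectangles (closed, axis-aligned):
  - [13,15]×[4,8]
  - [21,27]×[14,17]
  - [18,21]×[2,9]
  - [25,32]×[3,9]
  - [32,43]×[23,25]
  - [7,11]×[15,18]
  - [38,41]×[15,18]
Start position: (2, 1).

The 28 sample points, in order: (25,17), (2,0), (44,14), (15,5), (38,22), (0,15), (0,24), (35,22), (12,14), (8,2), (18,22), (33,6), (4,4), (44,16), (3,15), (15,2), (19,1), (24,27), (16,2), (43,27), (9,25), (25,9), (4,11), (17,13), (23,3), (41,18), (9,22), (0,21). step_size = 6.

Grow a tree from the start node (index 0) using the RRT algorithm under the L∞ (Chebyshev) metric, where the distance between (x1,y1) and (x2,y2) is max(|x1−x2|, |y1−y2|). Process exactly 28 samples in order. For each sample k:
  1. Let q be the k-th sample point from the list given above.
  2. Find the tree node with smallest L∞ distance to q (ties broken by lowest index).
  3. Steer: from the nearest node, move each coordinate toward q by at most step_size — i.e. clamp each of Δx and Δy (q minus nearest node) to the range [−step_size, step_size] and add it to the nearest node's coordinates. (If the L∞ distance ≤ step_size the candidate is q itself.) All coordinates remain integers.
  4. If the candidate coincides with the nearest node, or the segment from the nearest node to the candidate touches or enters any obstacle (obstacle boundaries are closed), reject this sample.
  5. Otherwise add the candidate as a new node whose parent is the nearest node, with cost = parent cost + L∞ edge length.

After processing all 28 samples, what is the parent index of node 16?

1. q=(25,17) nearest=0 d=23 new=(8,7) → add node 1 parent=0 cost=6
2. q=(2,0) nearest=0 d=1 new=(2,0) → add node 2 parent=0 cost=1
3. q=(44,14) nearest=1 d=36 new=(14,13) → add node 3 parent=1 cost=12
4. q=(15,5) nearest=1 d=7 new=(14,5) → blocked by [13,15]×[4,8], reject
5. q=(38,22) nearest=3 d=24 new=(20,19) → add node 4 parent=3 cost=18
6. q=(0,15) nearest=1 d=8 new=(2,13) → add node 5 parent=1 cost=12
7. q=(0,24) nearest=5 d=11 new=(0,19) → add node 6 parent=5 cost=18
8. q=(35,22) nearest=4 d=15 new=(26,22) → add node 7 parent=4 cost=24
9. q=(12,14) nearest=3 d=2 new=(12,14) → add node 8 parent=3 cost=14
10. q=(8,2) nearest=1 d=5 new=(8,2) → add node 9 parent=1 cost=11
11. q=(18,22) nearest=4 d=3 new=(18,22) → add node 10 parent=4 cost=21
12. q=(33,6) nearest=4 d=13 new=(26,13) → blocked by [21,27]×[14,17], reject
13. q=(4,4) nearest=0 d=3 new=(4,4) → add node 11 parent=0 cost=3
14. q=(44,16) nearest=7 d=18 new=(32,16) → add node 12 parent=7 cost=30
15. q=(3,15) nearest=5 d=2 new=(3,15) → add node 13 parent=5 cost=14
16. q=(15,2) nearest=1 d=7 new=(14,2) → add node 14 parent=1 cost=12
17. q=(19,1) nearest=14 d=5 new=(19,1) → add node 15 parent=14 cost=17
18. q=(24,27) nearest=7 d=5 new=(24,27) → add node 16 parent=7 cost=29
19. q=(16,2) nearest=14 d=2 new=(16,2) → add node 17 parent=14 cost=14
20. q=(43,27) nearest=12 d=11 new=(38,22) → add node 18 parent=12 cost=36
21. q=(9,25) nearest=6 d=9 new=(6,25) → add node 19 parent=6 cost=24
22. q=(25,9) nearest=12 d=7 new=(26,10) → add node 20 parent=12 cost=36
23. q=(4,11) nearest=5 d=2 new=(4,11) → add node 21 parent=5 cost=14
24. q=(17,13) nearest=3 d=3 new=(17,13) → add node 22 parent=3 cost=15
25. q=(23,3) nearest=15 d=4 new=(23,3) → blocked by [18,21]×[2,9], reject
26. q=(41,18) nearest=18 d=4 new=(41,18) → blocked by [38,41]×[15,18], reject
27. q=(9,22) nearest=19 d=3 new=(9,22) → add node 23 parent=19 cost=27
28. q=(0,21) nearest=6 d=2 new=(0,21) → add node 24 parent=6 cost=20

Parent of node 16: 7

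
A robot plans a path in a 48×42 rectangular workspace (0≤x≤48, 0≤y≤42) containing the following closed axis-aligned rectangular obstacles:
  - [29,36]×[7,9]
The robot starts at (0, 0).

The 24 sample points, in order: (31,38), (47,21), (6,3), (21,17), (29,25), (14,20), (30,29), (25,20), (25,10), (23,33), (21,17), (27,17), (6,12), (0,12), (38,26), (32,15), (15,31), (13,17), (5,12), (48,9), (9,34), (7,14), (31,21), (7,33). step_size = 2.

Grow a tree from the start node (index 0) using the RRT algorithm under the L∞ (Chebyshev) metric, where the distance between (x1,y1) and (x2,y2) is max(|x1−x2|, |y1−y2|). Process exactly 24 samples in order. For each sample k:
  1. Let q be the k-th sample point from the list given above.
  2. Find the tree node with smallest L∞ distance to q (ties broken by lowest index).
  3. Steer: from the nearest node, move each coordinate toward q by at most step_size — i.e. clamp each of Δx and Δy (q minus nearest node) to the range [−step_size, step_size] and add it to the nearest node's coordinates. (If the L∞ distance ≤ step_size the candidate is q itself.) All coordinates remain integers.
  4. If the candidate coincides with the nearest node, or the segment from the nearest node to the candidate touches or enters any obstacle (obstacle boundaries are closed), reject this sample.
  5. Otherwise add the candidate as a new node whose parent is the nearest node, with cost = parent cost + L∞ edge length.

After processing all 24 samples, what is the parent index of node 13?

Parent of node 13: 5

1. q=(31,38) nearest=0 d=38 new=(2,2) → add node 1 parent=0 cost=2
2. q=(47,21) nearest=1 d=45 new=(4,4) → add node 2 parent=1 cost=4
3. q=(6,3) nearest=2 d=2 new=(6,3) → add node 3 parent=2 cost=6
4. q=(21,17) nearest=3 d=15 new=(8,5) → add node 4 parent=3 cost=8
5. q=(29,25) nearest=4 d=21 new=(10,7) → add node 5 parent=4 cost=10
6. q=(14,20) nearest=5 d=13 new=(12,9) → add node 6 parent=5 cost=12
7. q=(30,29) nearest=6 d=20 new=(14,11) → add node 7 parent=6 cost=14
8. q=(25,20) nearest=7 d=11 new=(16,13) → add node 8 parent=7 cost=16
9. q=(25,10) nearest=8 d=9 new=(18,11) → add node 9 parent=8 cost=18
10. q=(23,33) nearest=8 d=20 new=(18,15) → add node 10 parent=8 cost=18
11. q=(21,17) nearest=10 d=3 new=(20,17) → add node 11 parent=10 cost=20
12. q=(27,17) nearest=11 d=7 new=(22,17) → add node 12 parent=11 cost=22
13. q=(6,12) nearest=5 d=5 new=(8,9) → add node 13 parent=5 cost=12
14. q=(0,12) nearest=2 d=8 new=(2,6) → add node 14 parent=2 cost=6
15. q=(38,26) nearest=12 d=16 new=(24,19) → add node 15 parent=12 cost=24
16. q=(32,15) nearest=15 d=8 new=(26,17) → add node 16 parent=15 cost=26
17. q=(15,31) nearest=15 d=12 new=(22,21) → add node 17 parent=15 cost=26
18. q=(13,17) nearest=8 d=4 new=(14,15) → add node 18 parent=8 cost=18
19. q=(5,12) nearest=13 d=3 new=(6,11) → add node 19 parent=13 cost=14
20. q=(48,9) nearest=16 d=22 new=(28,15) → add node 20 parent=16 cost=28
21. q=(9,34) nearest=17 d=13 new=(20,23) → add node 21 parent=17 cost=28
22. q=(7,14) nearest=19 d=3 new=(7,13) → add node 22 parent=19 cost=16
23. q=(31,21) nearest=16 d=5 new=(28,19) → add node 23 parent=16 cost=28
24. q=(7,33) nearest=21 d=13 new=(18,25) → add node 24 parent=21 cost=30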